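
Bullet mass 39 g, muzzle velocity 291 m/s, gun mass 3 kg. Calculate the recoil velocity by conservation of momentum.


v_recoil = m_p * v_p / m_gun = 0.039 * 291 / 3 = 3.783 m/s

3.783 m/s


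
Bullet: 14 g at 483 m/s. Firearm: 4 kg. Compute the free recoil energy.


v_r = m_p*v_p/m_gun = 0.014*483/4 = 1.6905 m/s, E_r = 0.5*m_gun*v_r^2 = 0.5*4*1.6905^2 = 5.716 J

5.716 J


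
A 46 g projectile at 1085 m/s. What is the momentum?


p = m*v = 0.046*1085 = 49.91 kg·m/s

49.91 kg·m/s


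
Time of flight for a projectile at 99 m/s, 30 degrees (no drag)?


T = 2*v0*sin(theta)/g = 2*99*sin(30°)/9.81 = 10.09 s

10.09 s


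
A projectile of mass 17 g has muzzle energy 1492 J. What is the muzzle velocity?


v = sqrt(2*E/m) = sqrt(2*1492/0.017) = 419 m/s

419 m/s


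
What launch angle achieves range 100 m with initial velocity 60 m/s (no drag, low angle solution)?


sin(2*theta) = R*g/v0^2 = 100*9.81/60^2 = 0.2725, theta = arcsin(0.2725)/2 = 7.907°

7.907 degrees


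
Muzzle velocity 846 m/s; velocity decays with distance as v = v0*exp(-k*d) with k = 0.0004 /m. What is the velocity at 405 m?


v = v0*exp(-k*d) = 846*exp(-0.0004*405) = 719.5 m/s

719.5 m/s


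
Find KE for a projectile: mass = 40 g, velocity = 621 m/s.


E = 0.5*m*v^2 = 0.5*0.04*621^2 = 7713 J

7713 J


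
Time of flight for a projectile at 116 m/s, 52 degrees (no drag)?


T = 2*v0*sin(theta)/g = 2*116*sin(52°)/9.81 = 18.64 s

18.64 s


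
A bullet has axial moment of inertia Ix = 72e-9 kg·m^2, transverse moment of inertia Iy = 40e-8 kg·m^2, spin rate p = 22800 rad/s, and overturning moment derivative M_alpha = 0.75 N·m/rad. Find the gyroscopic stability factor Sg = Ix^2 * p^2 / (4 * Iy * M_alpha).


Sg = Ix^2 * p^2 / (4 * Iy * M_alpha) = (72e-9)^2 * 22800^2 / (4 * 40e-8 * 0.75) = 2.246

2.246


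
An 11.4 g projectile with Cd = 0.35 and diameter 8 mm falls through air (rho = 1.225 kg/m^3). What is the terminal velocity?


A = pi*(d/2)^2 = pi*(8/2000)^2 = 5.02655e-05 m^2
vt = sqrt(2mg/(Cd*rho*A)) = sqrt(2*0.0114*9.81/(0.35 * 1.225 * 5.02655e-05)) = 101.9 m/s

101.9 m/s


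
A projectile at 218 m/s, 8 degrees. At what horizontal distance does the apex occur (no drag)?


R = v0^2*sin(2*theta)/g = 218^2*sin(2*8°)/9.81 = 1335.31 m
apex_dist = R/2 = 1335.31/2 = 667.7 m

667.7 m


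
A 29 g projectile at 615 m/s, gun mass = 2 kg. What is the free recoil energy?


v_r = m_p*v_p/m_gun = 0.029*615/2 = 8.9175 m/s, E_r = 0.5*m_gun*v_r^2 = 0.5*2*8.9175^2 = 79.52 J

79.52 J


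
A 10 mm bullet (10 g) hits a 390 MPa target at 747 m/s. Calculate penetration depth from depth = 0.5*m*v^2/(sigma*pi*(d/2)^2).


A = pi*(d/2)^2 = pi*(10/2)^2 = 78.5398 mm^2
E = 0.5*m*v^2 = 0.5*0.01*747^2 = 2790.05 J
depth = E/(sigma*A) = 2790.05 J / (390 MPa * 78.5398 mm^2) = 2790.05/(390 * 78.5398) m = 0.0910871 m ≈ 91.09 mm

91.09 mm


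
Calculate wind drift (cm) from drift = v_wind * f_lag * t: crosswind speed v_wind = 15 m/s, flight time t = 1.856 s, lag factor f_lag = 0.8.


drift = v_wind * lag * t = 15 * 0.8 * 1.856 = 22.272 m ≈ 2227 cm

2227 cm


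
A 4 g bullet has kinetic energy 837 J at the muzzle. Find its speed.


v = sqrt(2*E/m) = sqrt(2*837/0.004) = 646.9 m/s

646.9 m/s


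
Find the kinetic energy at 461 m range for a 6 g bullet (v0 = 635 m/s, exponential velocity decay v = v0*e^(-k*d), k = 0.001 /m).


v = v0*exp(-k*d) = 635*exp(-0.001*461) = 400.464 m/s
E = 0.5*m*v^2 = 0.5*0.006*400.464^2 = 481.1 J

481.1 J


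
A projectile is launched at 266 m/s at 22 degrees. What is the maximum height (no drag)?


H = (v0*sin(theta))^2 / (2g) = (266*sin(22°))^2 / (2*9.81) = 506.1 m

506.1 m


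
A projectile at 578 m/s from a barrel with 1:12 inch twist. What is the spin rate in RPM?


twist_m = 12*0.0254 = 0.3048 m
spin = v/twist = 578/0.3048 = 1896.325 rev/s
RPM = spin*60 = 1896.325*60 ≈ 113780 RPM

113780 RPM


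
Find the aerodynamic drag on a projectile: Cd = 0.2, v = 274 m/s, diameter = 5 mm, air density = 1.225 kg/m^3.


A = pi*(d/2)^2 = pi*(5/2000)^2 = 1.96350e-05 m^2
Fd = 0.5*Cd*rho*A*v^2 = 0.5*0.2*1.225*1.96350e-05*274^2 = 0.1806 N

0.1806 N


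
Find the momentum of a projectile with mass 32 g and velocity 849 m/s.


p = m*v = 0.032*849 = 27.17 kg·m/s

27.17 kg·m/s


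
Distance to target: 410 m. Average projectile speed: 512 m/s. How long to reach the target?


t = d/v = 410/512 = 0.8008 s

0.8008 s


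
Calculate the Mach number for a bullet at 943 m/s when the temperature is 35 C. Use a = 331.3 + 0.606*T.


a = 331.3 + 0.606*(35) = 352.51 m/s
M = v/a = 943/352.51 = 2.675

2.675


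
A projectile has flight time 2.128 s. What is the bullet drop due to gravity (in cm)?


drop = 0.5*g*t^2 = 0.5*9.81*2.128^2 = 22.2117 m ≈ 2221 cm

2221 cm


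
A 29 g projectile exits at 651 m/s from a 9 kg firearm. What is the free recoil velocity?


v_recoil = m_p * v_p / m_gun = 0.029 * 651 / 9 = 2.098 m/s

2.098 m/s


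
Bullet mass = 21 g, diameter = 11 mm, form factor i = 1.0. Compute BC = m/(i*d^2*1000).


BC = m/(i*d^2*1000) = 21/(1.0 * 11^2 * 1000) = 0.0001736

0.0001736


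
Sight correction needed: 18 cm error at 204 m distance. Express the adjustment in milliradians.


1 mrad subtends 1 cm per 10 m of range, so adj = error_cm / (dist_m / 10) = 18 / (204/10) = 0.8824 mrad

0.8824 mrad


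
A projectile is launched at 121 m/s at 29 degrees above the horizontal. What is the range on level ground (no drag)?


R = v0^2 * sin(2*theta) / g = 121^2 * sin(2*29°) / 9.81 = 1266 m

1266 m


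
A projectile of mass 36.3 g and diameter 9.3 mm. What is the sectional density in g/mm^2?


SD = m/d^2 = 36.3/9.3^2 = 0.4197 g/mm^2

0.4197 g/mm^2


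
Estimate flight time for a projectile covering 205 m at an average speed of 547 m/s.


t = d/v = 205/547 = 0.3748 s

0.3748 s


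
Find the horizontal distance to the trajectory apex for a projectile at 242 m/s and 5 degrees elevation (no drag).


R = v0^2*sin(2*theta)/g = 242^2*sin(2*5°)/9.81 = 1036.65 m
apex_dist = R/2 = 1036.65/2 = 518.3 m

518.3 m


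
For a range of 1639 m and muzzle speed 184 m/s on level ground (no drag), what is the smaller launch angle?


sin(2*theta) = R*g/v0^2 = 1639*9.81/184^2 = 0.474911, theta = arcsin(0.474911)/2 = 14.18°

14.18 degrees


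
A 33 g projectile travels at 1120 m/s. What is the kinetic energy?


E = 0.5*m*v^2 = 0.5*0.033*1120^2 = 20698 J

20698 J


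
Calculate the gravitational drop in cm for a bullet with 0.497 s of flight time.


drop = 0.5*g*t^2 = 0.5*9.81*0.497^2 = 1.21158 m ≈ 121.2 cm

121.2 cm


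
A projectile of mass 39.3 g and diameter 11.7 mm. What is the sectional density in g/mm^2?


SD = m/d^2 = 39.3/11.7^2 = 0.2871 g/mm^2

0.2871 g/mm^2


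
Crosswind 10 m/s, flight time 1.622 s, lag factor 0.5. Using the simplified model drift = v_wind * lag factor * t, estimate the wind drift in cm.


drift = v_wind * lag * t = 10 * 0.5 * 1.622 = 8.11 m ≈ 811 cm

811 cm


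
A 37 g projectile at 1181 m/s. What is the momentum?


p = m*v = 0.037*1181 = 43.7 kg·m/s

43.7 kg·m/s


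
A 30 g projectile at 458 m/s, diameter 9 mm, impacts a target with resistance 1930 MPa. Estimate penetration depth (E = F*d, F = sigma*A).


A = pi*(d/2)^2 = pi*(9/2)^2 = 63.6173 mm^2
E = 0.5*m*v^2 = 0.5*0.03*458^2 = 3146.46 J
depth = E/(sigma*A) = 3146.46 J / (1930 MPa * 63.6173 mm^2) = 3146.46/(1930 * 63.6173) m = 0.0256265 m ≈ 25.63 mm

25.63 mm


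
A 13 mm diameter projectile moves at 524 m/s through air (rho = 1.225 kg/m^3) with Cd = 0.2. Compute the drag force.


A = pi*(d/2)^2 = pi*(13/2000)^2 = 1.32732e-04 m^2
Fd = 0.5*Cd*rho*A*v^2 = 0.5*0.2*1.225*1.32732e-04*524^2 = 4.465 N

4.465 N


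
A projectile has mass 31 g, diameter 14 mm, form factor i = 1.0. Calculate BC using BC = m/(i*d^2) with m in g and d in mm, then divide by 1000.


BC = m/(i*d^2*1000) = 31/(1.0 * 14^2 * 1000) = 0.0001582

0.0001582


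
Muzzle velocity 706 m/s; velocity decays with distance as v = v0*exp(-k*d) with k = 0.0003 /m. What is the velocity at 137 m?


v = v0*exp(-k*d) = 706*exp(-0.0003*137) = 677.6 m/s

677.6 m/s


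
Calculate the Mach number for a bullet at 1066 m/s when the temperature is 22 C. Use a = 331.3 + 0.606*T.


a = 331.3 + 0.606*(22) = 344.632 m/s
M = v/a = 1066/344.632 = 3.093

3.093


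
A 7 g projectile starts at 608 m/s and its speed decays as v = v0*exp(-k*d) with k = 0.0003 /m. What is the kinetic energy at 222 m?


v = v0*exp(-k*d) = 608*exp(-0.0003*222) = 568.826 m/s
E = 0.5*m*v^2 = 0.5*0.007*568.826^2 = 1132 J

1132 J


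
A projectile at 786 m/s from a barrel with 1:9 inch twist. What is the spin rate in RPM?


twist_m = 9*0.0254 = 0.2286 m
spin = v/twist = 786/0.2286 = 3438.32 rev/s
RPM = spin*60 = 3438.32*60 ≈ 206299 RPM

206299 RPM


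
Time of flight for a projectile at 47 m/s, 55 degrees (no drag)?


T = 2*v0*sin(theta)/g = 2*47*sin(55°)/9.81 = 7.849 s

7.849 s


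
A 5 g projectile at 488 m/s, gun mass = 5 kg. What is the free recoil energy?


v_r = m_p*v_p/m_gun = 0.005*488/5 = 0.488 m/s, E_r = 0.5*m_gun*v_r^2 = 0.5*5*0.488^2 = 0.5954 J

0.5954 J


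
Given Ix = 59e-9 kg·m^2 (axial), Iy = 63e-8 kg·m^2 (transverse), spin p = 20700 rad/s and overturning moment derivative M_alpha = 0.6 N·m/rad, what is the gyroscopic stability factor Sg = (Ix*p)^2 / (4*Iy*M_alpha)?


Sg = Ix^2 * p^2 / (4 * Iy * M_alpha) = (59e-9)^2 * 20700^2 / (4 * 63e-8 * 0.6) = 0.9865

0.9865


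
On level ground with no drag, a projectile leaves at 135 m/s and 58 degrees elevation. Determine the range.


R = v0^2 * sin(2*theta) / g = 135^2 * sin(2*58°) / 9.81 = 1670 m

1670 m


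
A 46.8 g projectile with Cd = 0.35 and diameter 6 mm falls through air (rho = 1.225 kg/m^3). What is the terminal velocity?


A = pi*(d/2)^2 = pi*(6/2000)^2 = 2.82743e-05 m^2
vt = sqrt(2mg/(Cd*rho*A)) = sqrt(2*0.0468*9.81/(0.35 * 1.225 * 2.82743e-05)) = 275.2 m/s

275.2 m/s


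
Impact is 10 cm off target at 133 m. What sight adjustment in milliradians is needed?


1 mrad subtends 1 cm per 10 m of range, so adj = error_cm / (dist_m / 10) = 10 / (133/10) = 0.7519 mrad

0.7519 mrad


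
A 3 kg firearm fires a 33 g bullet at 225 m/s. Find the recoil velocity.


v_recoil = m_p * v_p / m_gun = 0.033 * 225 / 3 = 2.475 m/s

2.475 m/s


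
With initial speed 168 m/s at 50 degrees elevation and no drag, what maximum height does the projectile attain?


H = (v0*sin(theta))^2 / (2g) = (168*sin(50°))^2 / (2*9.81) = 844.2 m

844.2 m


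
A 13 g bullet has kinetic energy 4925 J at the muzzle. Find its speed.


v = sqrt(2*E/m) = sqrt(2*4925/0.013) = 870.5 m/s

870.5 m/s


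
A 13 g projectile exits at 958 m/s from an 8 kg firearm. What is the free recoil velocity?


v_recoil = m_p * v_p / m_gun = 0.013 * 958 / 8 = 1.557 m/s

1.557 m/s


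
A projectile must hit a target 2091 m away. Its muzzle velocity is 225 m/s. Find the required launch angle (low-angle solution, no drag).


sin(2*theta) = R*g/v0^2 = 2091*9.81/225^2 = 0.405189, theta = arcsin(0.405189)/2 = 11.95°

11.95 degrees


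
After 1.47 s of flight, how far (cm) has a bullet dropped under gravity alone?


drop = 0.5*g*t^2 = 0.5*9.81*1.47^2 = 10.5992 m ≈ 1060 cm

1060 cm


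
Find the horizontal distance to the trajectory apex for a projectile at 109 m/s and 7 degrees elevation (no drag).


R = v0^2*sin(2*theta)/g = 109^2*sin(2*7°)/9.81 = 292.994 m
apex_dist = R/2 = 292.994/2 = 146.5 m

146.5 m


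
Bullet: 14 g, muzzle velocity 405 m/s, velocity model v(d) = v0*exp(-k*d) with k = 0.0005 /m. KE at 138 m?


v = v0*exp(-k*d) = 405*exp(-0.0005*138) = 377.997 m/s
E = 0.5*m*v^2 = 0.5*0.014*377.997^2 = 1000 J

1000 J


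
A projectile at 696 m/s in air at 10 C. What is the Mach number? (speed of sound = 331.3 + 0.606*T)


a = 331.3 + 0.606*(10) = 337.36 m/s
M = v/a = 696/337.36 = 2.063

2.063


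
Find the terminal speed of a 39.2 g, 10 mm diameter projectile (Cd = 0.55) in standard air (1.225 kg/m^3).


A = pi*(d/2)^2 = pi*(10/2000)^2 = 7.85398e-05 m^2
vt = sqrt(2mg/(Cd*rho*A)) = sqrt(2*0.0392*9.81/(0.55 * 1.225 * 7.85398e-05)) = 120.6 m/s

120.6 m/s


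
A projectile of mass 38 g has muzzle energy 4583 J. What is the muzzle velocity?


v = sqrt(2*E/m) = sqrt(2*4583/0.038) = 491.1 m/s

491.1 m/s


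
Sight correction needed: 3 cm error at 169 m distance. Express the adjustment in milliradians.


1 mrad subtends 1 cm per 10 m of range, so adj = error_cm / (dist_m / 10) = 3 / (169/10) = 0.1775 mrad

0.1775 mrad


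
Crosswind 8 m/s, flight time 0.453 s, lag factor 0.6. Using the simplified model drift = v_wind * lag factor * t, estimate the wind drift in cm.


drift = v_wind * lag * t = 8 * 0.6 * 0.453 = 2.1744 m ≈ 217.4 cm

217.4 cm


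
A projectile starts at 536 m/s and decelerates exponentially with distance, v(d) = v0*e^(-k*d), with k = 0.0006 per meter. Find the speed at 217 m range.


v = v0*exp(-k*d) = 536*exp(-0.0006*217) = 470.6 m/s

470.6 m/s


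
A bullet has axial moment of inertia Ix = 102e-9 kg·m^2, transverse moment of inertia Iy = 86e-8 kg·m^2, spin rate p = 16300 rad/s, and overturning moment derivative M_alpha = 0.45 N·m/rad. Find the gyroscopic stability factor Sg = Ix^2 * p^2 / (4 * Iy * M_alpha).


Sg = Ix^2 * p^2 / (4 * Iy * M_alpha) = (102e-9)^2 * 16300^2 / (4 * 86e-8 * 0.45) = 1.786

1.786


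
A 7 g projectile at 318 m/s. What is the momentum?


p = m*v = 0.007*318 = 2.226 kg·m/s

2.226 kg·m/s


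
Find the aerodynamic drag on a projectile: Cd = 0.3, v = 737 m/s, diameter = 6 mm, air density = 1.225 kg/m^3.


A = pi*(d/2)^2 = pi*(6/2000)^2 = 2.82743e-05 m^2
Fd = 0.5*Cd*rho*A*v^2 = 0.5*0.3*1.225*2.82743e-05*737^2 = 2.822 N

2.822 N


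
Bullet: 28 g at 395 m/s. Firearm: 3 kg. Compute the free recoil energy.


v_r = m_p*v_p/m_gun = 0.028*395/3 = 3.68667 m/s, E_r = 0.5*m_gun*v_r^2 = 0.5*3*3.68667^2 = 20.39 J

20.39 J


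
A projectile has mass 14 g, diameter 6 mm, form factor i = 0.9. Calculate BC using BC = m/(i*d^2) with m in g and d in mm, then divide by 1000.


BC = m/(i*d^2*1000) = 14/(0.9 * 6^2 * 1000) = 0.0004321

0.0004321


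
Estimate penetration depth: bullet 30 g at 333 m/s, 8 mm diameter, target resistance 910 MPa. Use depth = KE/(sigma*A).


A = pi*(d/2)^2 = pi*(8/2)^2 = 50.2655 mm^2
E = 0.5*m*v^2 = 0.5*0.03*333^2 = 1663.34 J
depth = E/(sigma*A) = 1663.34 J / (910 MPa * 50.2655 mm^2) = 1663.34/(910 * 50.2655) m = 0.0363637 m ≈ 36.36 mm

36.36 mm


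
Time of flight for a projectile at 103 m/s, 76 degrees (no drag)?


T = 2*v0*sin(theta)/g = 2*103*sin(76°)/9.81 = 20.38 s

20.38 s


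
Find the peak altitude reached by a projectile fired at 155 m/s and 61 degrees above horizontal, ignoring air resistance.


H = (v0*sin(theta))^2 / (2g) = (155*sin(61°))^2 / (2*9.81) = 936.7 m

936.7 m


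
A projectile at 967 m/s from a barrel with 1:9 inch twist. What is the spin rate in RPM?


twist_m = 9*0.0254 = 0.2286 m
spin = v/twist = 967/0.2286 = 4230.096 rev/s
RPM = spin*60 = 4230.096*60 ≈ 253806 RPM

253806 RPM


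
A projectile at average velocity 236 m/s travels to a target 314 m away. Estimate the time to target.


t = d/v = 314/236 = 1.331 s

1.331 s


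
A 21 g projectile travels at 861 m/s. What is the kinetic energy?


E = 0.5*m*v^2 = 0.5*0.021*861^2 = 7784 J

7784 J


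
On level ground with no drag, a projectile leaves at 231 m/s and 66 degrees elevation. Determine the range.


R = v0^2 * sin(2*theta) / g = 231^2 * sin(2*66°) / 9.81 = 4042 m

4042 m


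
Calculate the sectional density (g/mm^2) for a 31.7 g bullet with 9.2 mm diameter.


SD = m/d^2 = 31.7/9.2^2 = 0.3745 g/mm^2

0.3745 g/mm^2


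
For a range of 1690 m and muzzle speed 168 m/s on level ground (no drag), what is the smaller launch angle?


sin(2*theta) = R*g/v0^2 = 1690*9.81/168^2 = 0.587404, theta = arcsin(0.587404)/2 = 17.99°

17.99 degrees


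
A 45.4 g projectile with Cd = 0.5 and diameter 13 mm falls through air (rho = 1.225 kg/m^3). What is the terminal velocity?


A = pi*(d/2)^2 = pi*(13/2000)^2 = 1.32732e-04 m^2
vt = sqrt(2mg/(Cd*rho*A)) = sqrt(2*0.0454*9.81/(0.5 * 1.225 * 1.32732e-04)) = 104.7 m/s

104.7 m/s


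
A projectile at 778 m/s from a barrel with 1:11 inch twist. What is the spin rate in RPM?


twist_m = 11*0.0254 = 0.2794 m
spin = v/twist = 778/0.2794 = 2784.538 rev/s
RPM = spin*60 = 2784.538*60 ≈ 167072 RPM

167072 RPM


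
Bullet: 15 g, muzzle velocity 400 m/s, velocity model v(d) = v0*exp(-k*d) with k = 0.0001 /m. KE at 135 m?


v = v0*exp(-k*d) = 400*exp(-0.0001*135) = 394.636 m/s
E = 0.5*m*v^2 = 0.5*0.015*394.636^2 = 1168 J

1168 J


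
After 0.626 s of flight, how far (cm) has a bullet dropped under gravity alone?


drop = 0.5*g*t^2 = 0.5*9.81*0.626^2 = 1.92215 m ≈ 192.2 cm

192.2 cm


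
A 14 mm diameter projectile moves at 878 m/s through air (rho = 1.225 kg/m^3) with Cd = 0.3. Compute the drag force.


A = pi*(d/2)^2 = pi*(14/2000)^2 = 1.53938e-04 m^2
Fd = 0.5*Cd*rho*A*v^2 = 0.5*0.3*1.225*1.53938e-04*878^2 = 21.81 N

21.81 N


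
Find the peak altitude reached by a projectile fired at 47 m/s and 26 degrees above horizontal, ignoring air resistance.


H = (v0*sin(theta))^2 / (2g) = (47*sin(26°))^2 / (2*9.81) = 21.64 m

21.64 m


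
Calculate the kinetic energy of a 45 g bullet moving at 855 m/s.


E = 0.5*m*v^2 = 0.5*0.045*855^2 = 16448 J

16448 J


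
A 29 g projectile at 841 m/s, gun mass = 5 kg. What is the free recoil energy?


v_r = m_p*v_p/m_gun = 0.029*841/5 = 4.8778 m/s, E_r = 0.5*m_gun*v_r^2 = 0.5*5*4.8778^2 = 59.48 J

59.48 J


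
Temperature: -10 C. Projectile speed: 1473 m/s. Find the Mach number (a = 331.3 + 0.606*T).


a = 331.3 + 0.606*(-10) = 325.24 m/s
M = v/a = 1473/325.24 = 4.529

4.529


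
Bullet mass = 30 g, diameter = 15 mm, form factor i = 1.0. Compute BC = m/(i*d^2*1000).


BC = m/(i*d^2*1000) = 30/(1.0 * 15^2 * 1000) = 0.0001333

0.0001333


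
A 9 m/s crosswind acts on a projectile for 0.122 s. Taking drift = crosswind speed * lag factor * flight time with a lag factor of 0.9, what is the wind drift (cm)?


drift = v_wind * lag * t = 9 * 0.9 * 0.122 = 0.9882 m ≈ 98.82 cm

98.82 cm


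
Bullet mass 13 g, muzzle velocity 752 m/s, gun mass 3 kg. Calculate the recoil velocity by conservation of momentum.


v_recoil = m_p * v_p / m_gun = 0.013 * 752 / 3 = 3.259 m/s

3.259 m/s


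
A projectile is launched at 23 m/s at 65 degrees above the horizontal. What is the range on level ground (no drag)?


R = v0^2 * sin(2*theta) / g = 23^2 * sin(2*65°) / 9.81 = 41.31 m

41.31 m


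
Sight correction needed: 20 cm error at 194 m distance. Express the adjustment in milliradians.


1 mrad subtends 1 cm per 10 m of range, so adj = error_cm / (dist_m / 10) = 20 / (194/10) = 1.031 mrad

1.031 mrad


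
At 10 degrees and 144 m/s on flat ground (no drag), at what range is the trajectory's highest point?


R = v0^2*sin(2*theta)/g = 144^2*sin(2*10°)/9.81 = 722.949 m
apex_dist = R/2 = 722.949/2 = 361.5 m

361.5 m


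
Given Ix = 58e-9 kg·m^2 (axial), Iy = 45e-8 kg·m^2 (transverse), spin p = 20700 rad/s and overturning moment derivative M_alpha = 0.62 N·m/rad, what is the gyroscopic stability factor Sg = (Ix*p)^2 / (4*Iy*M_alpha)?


Sg = Ix^2 * p^2 / (4 * Iy * M_alpha) = (58e-9)^2 * 20700^2 / (4 * 45e-8 * 0.62) = 1.292

1.292


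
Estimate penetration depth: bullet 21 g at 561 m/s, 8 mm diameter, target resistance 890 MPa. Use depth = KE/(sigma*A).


A = pi*(d/2)^2 = pi*(8/2)^2 = 50.2655 mm^2
E = 0.5*m*v^2 = 0.5*0.021*561^2 = 3304.57 J
depth = E/(sigma*A) = 3304.57 J / (890 MPa * 50.2655 mm^2) = 3304.57/(890 * 50.2655) m = 0.0738678 m ≈ 73.87 mm

73.87 mm


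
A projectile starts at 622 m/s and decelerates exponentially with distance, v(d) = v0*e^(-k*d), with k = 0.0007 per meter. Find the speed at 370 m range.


v = v0*exp(-k*d) = 622*exp(-0.0007*370) = 480.1 m/s

480.1 m/s


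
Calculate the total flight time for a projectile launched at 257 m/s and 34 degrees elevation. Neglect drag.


T = 2*v0*sin(theta)/g = 2*257*sin(34°)/9.81 = 29.3 s

29.3 s


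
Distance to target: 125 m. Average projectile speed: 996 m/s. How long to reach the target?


t = d/v = 125/996 = 0.1255 s

0.1255 s


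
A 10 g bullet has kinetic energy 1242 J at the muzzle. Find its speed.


v = sqrt(2*E/m) = sqrt(2*1242/0.01) = 498.4 m/s

498.4 m/s


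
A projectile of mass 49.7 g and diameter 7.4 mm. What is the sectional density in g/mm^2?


SD = m/d^2 = 49.7/7.4^2 = 0.9076 g/mm^2

0.9076 g/mm^2


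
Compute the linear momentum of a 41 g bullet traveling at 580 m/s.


p = m*v = 0.041*580 = 23.78 kg·m/s

23.78 kg·m/s


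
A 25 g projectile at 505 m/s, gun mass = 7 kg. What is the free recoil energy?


v_r = m_p*v_p/m_gun = 0.025*505/7 = 1.80357 m/s, E_r = 0.5*m_gun*v_r^2 = 0.5*7*1.80357^2 = 11.39 J

11.39 J


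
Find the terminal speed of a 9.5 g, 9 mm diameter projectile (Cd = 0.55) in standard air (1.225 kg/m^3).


A = pi*(d/2)^2 = pi*(9/2000)^2 = 6.36173e-05 m^2
vt = sqrt(2mg/(Cd*rho*A)) = sqrt(2*0.0095*9.81/(0.55 * 1.225 * 6.36173e-05)) = 65.94 m/s

65.94 m/s


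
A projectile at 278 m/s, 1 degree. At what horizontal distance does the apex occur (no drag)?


R = v0^2*sin(2*theta)/g = 278^2*sin(2*1°)/9.81 = 274.941 m
apex_dist = R/2 = 274.941/2 = 137.5 m

137.5 m


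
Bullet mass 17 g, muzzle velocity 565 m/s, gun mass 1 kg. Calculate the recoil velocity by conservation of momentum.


v_recoil = m_p * v_p / m_gun = 0.017 * 565 / 1 = 9.605 m/s

9.605 m/s


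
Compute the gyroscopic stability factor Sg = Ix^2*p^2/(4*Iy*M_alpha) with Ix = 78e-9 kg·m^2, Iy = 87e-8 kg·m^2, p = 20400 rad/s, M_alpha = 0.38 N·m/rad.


Sg = Ix^2 * p^2 / (4 * Iy * M_alpha) = (78e-9)^2 * 20400^2 / (4 * 87e-8 * 0.38) = 1.915

1.915


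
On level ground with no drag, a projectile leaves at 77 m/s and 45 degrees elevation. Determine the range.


R = v0^2 * sin(2*theta) / g = 77^2 * sin(2*45°) / 9.81 = 604.4 m

604.4 m


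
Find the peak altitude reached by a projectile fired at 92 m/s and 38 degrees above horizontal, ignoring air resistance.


H = (v0*sin(theta))^2 / (2g) = (92*sin(38°))^2 / (2*9.81) = 163.5 m

163.5 m


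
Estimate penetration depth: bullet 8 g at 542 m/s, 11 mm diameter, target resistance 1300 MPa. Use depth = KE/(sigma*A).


A = pi*(d/2)^2 = pi*(11/2)^2 = 95.0332 mm^2
E = 0.5*m*v^2 = 0.5*0.008*542^2 = 1175.06 J
depth = E/(sigma*A) = 1175.06 J / (1300 MPa * 95.0332 mm^2) = 1175.06/(1300 * 95.0332) m = 0.0095113 m ≈ 9.511 mm

9.511 mm


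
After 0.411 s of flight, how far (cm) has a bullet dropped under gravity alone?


drop = 0.5*g*t^2 = 0.5*9.81*0.411^2 = 0.828558 m ≈ 82.86 cm

82.86 cm


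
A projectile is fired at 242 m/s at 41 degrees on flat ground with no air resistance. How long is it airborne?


T = 2*v0*sin(theta)/g = 2*242*sin(41°)/9.81 = 32.37 s

32.37 s


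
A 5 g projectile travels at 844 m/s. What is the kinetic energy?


E = 0.5*m*v^2 = 0.5*0.005*844^2 = 1781 J

1781 J


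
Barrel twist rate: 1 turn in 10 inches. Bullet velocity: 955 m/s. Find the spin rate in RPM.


twist_m = 10*0.0254 = 0.254 m
spin = v/twist = 955/0.254 = 3759.843 rev/s
RPM = spin*60 = 3759.843*60 ≈ 225591 RPM

225591 RPM


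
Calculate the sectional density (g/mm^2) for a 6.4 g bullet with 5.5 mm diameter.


SD = m/d^2 = 6.4/5.5^2 = 0.2116 g/mm^2

0.2116 g/mm^2


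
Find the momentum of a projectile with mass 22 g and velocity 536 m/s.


p = m*v = 0.022*536 = 11.79 kg·m/s

11.79 kg·m/s


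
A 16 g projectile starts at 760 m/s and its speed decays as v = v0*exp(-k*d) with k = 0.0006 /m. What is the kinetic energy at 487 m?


v = v0*exp(-k*d) = 760*exp(-0.0006*487) = 567.431 m/s
E = 0.5*m*v^2 = 0.5*0.016*567.431^2 = 2576 J

2576 J


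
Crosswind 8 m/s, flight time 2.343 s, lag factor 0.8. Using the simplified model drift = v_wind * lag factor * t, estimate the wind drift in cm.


drift = v_wind * lag * t = 8 * 0.8 * 2.343 = 14.9952 m ≈ 1500 cm

1500 cm


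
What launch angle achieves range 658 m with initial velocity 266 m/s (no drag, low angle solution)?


sin(2*theta) = R*g/v0^2 = 658*9.81/266^2 = 0.0912287, theta = arcsin(0.0912287)/2 = 2.617°

2.617 degrees


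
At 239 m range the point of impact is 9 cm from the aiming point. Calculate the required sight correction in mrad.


1 mrad subtends 1 cm per 10 m of range, so adj = error_cm / (dist_m / 10) = 9 / (239/10) = 0.3766 mrad

0.3766 mrad


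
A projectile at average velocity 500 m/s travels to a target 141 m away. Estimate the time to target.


t = d/v = 141/500 = 0.282 s

0.282 s


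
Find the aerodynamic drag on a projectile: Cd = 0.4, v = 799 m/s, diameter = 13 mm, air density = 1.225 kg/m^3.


A = pi*(d/2)^2 = pi*(13/2000)^2 = 1.32732e-04 m^2
Fd = 0.5*Cd*rho*A*v^2 = 0.5*0.4*1.225*1.32732e-04*799^2 = 20.76 N

20.76 N


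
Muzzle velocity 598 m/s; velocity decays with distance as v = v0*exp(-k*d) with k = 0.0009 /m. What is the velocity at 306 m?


v = v0*exp(-k*d) = 598*exp(-0.0009*306) = 454 m/s

454 m/s


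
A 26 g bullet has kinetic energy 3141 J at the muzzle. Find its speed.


v = sqrt(2*E/m) = sqrt(2*3141/0.026) = 491.5 m/s

491.5 m/s


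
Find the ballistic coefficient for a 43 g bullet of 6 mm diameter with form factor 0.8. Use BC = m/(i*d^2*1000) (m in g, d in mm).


BC = m/(i*d^2*1000) = 43/(0.8 * 6^2 * 1000) = 0.001493

0.001493


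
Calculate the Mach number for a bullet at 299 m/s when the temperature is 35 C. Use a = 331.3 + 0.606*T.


a = 331.3 + 0.606*(35) = 352.51 m/s
M = v/a = 299/352.51 = 0.8482

0.8482


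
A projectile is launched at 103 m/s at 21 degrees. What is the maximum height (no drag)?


H = (v0*sin(theta))^2 / (2g) = (103*sin(21°))^2 / (2*9.81) = 69.44 m

69.44 m


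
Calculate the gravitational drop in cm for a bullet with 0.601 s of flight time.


drop = 0.5*g*t^2 = 0.5*9.81*0.601^2 = 1.77169 m ≈ 177.2 cm

177.2 cm


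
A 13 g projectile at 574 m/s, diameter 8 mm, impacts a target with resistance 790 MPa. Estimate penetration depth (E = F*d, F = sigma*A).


A = pi*(d/2)^2 = pi*(8/2)^2 = 50.2655 mm^2
E = 0.5*m*v^2 = 0.5*0.013*574^2 = 2141.59 J
depth = E/(sigma*A) = 2141.59 J / (790 MPa * 50.2655 mm^2) = 2141.59/(790 * 50.2655) m = 0.0539312 m ≈ 53.93 mm

53.93 mm


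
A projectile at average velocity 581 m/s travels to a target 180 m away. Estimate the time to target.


t = d/v = 180/581 = 0.3098 s

0.3098 s


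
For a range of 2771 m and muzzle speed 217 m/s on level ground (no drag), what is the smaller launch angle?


sin(2*theta) = R*g/v0^2 = 2771*9.81/217^2 = 0.577279, theta = arcsin(0.577279)/2 = 17.63°

17.63 degrees


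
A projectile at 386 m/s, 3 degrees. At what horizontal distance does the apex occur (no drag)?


R = v0^2*sin(2*theta)/g = 386^2*sin(2*3°)/9.81 = 1587.6 m
apex_dist = R/2 = 1587.6/2 = 793.8 m

793.8 m


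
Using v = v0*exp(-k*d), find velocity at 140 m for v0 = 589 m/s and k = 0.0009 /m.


v = v0*exp(-k*d) = 589*exp(-0.0009*140) = 519.3 m/s

519.3 m/s


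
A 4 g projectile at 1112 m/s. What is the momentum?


p = m*v = 0.004*1112 = 4.448 kg·m/s

4.448 kg·m/s


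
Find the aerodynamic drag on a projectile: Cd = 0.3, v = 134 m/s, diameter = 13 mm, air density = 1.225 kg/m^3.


A = pi*(d/2)^2 = pi*(13/2000)^2 = 1.32732e-04 m^2
Fd = 0.5*Cd*rho*A*v^2 = 0.5*0.3*1.225*1.32732e-04*134^2 = 0.4379 N

0.4379 N


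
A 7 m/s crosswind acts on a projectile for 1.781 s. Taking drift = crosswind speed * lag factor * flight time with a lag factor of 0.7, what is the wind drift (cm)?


drift = v_wind * lag * t = 7 * 0.7 * 1.781 = 8.7269 m ≈ 872.7 cm

872.7 cm


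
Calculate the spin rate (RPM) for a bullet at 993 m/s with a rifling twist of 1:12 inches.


twist_m = 12*0.0254 = 0.3048 m
spin = v/twist = 993/0.3048 = 3257.874 rev/s
RPM = spin*60 = 3257.874*60 ≈ 195472 RPM

195472 RPM


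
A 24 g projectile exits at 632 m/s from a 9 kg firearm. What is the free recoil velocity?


v_recoil = m_p * v_p / m_gun = 0.024 * 632 / 9 = 1.685 m/s

1.685 m/s


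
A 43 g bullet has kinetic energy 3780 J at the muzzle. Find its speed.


v = sqrt(2*E/m) = sqrt(2*3780/0.043) = 419.3 m/s

419.3 m/s


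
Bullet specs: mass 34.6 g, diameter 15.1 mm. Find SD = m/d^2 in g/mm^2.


SD = m/d^2 = 34.6/15.1^2 = 0.1517 g/mm^2

0.1517 g/mm^2


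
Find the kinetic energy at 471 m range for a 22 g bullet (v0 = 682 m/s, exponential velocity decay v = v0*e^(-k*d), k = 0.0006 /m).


v = v0*exp(-k*d) = 682*exp(-0.0006*471) = 514.106 m/s
E = 0.5*m*v^2 = 0.5*0.022*514.106^2 = 2907 J

2907 J


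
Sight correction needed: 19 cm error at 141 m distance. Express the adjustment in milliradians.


1 mrad subtends 1 cm per 10 m of range, so adj = error_cm / (dist_m / 10) = 19 / (141/10) = 1.348 mrad

1.348 mrad


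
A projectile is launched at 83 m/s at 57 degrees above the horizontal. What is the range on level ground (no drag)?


R = v0^2 * sin(2*theta) / g = 83^2 * sin(2*57°) / 9.81 = 641.5 m

641.5 m


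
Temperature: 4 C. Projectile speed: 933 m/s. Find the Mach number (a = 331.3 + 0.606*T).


a = 331.3 + 0.606*(4) = 333.724 m/s
M = v/a = 933/333.724 = 2.796

2.796


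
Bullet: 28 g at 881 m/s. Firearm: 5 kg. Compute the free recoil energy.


v_r = m_p*v_p/m_gun = 0.028*881/5 = 4.9336 m/s, E_r = 0.5*m_gun*v_r^2 = 0.5*5*4.9336^2 = 60.85 J

60.85 J


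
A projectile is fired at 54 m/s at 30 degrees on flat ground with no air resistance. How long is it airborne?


T = 2*v0*sin(theta)/g = 2*54*sin(30°)/9.81 = 5.505 s

5.505 s


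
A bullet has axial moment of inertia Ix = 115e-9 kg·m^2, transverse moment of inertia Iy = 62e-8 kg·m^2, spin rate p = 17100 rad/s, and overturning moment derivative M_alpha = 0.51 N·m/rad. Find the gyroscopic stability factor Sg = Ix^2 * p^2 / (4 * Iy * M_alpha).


Sg = Ix^2 * p^2 / (4 * Iy * M_alpha) = (115e-9)^2 * 17100^2 / (4 * 62e-8 * 0.51) = 3.057

3.057


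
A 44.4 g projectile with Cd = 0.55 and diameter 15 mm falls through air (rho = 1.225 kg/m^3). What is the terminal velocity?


A = pi*(d/2)^2 = pi*(15/2000)^2 = 1.76715e-04 m^2
vt = sqrt(2mg/(Cd*rho*A)) = sqrt(2*0.0444*9.81/(0.55 * 1.225 * 1.76715e-04)) = 85.54 m/s

85.54 m/s


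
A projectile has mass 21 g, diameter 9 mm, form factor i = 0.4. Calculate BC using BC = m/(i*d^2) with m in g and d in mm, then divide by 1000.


BC = m/(i*d^2*1000) = 21/(0.4 * 9^2 * 1000) = 0.0006481

0.0006481


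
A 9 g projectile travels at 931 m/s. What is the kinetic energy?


E = 0.5*m*v^2 = 0.5*0.009*931^2 = 3900 J

3900 J


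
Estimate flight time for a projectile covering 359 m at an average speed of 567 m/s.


t = d/v = 359/567 = 0.6332 s

0.6332 s


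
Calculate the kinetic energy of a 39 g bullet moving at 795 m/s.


E = 0.5*m*v^2 = 0.5*0.039*795^2 = 12324 J

12324 J


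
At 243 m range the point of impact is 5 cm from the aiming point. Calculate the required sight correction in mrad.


1 mrad subtends 1 cm per 10 m of range, so adj = error_cm / (dist_m / 10) = 5 / (243/10) = 0.2058 mrad

0.2058 mrad


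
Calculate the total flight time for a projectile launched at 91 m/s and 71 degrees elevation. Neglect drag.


T = 2*v0*sin(theta)/g = 2*91*sin(71°)/9.81 = 17.54 s

17.54 s


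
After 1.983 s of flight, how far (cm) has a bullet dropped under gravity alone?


drop = 0.5*g*t^2 = 0.5*9.81*1.983^2 = 19.2879 m ≈ 1929 cm

1929 cm


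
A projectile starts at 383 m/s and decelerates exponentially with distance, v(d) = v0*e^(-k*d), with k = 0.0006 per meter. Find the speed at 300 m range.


v = v0*exp(-k*d) = 383*exp(-0.0006*300) = 319.9 m/s

319.9 m/s


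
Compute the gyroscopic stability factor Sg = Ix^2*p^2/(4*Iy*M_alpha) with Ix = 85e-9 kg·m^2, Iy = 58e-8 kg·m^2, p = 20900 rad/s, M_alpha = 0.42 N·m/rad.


Sg = Ix^2 * p^2 / (4 * Iy * M_alpha) = (85e-9)^2 * 20900^2 / (4 * 58e-8 * 0.42) = 3.239

3.239


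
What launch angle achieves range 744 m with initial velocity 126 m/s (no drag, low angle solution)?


sin(2*theta) = R*g/v0^2 = 744*9.81/126^2 = 0.459728, theta = arcsin(0.459728)/2 = 13.68°

13.68 degrees


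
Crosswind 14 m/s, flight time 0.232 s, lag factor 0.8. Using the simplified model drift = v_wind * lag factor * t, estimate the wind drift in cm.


drift = v_wind * lag * t = 14 * 0.8 * 0.232 = 2.5984 m ≈ 259.8 cm

259.8 cm


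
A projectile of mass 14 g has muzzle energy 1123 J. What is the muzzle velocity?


v = sqrt(2*E/m) = sqrt(2*1123/0.014) = 400.5 m/s

400.5 m/s


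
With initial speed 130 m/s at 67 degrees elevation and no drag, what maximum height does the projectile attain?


H = (v0*sin(theta))^2 / (2g) = (130*sin(67°))^2 / (2*9.81) = 729.9 m

729.9 m


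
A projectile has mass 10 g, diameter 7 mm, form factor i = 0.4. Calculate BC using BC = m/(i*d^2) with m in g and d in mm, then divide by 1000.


BC = m/(i*d^2*1000) = 10/(0.4 * 7^2 * 1000) = 0.0005102

0.0005102


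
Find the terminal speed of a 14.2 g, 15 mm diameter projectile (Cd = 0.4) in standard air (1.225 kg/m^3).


A = pi*(d/2)^2 = pi*(15/2000)^2 = 1.76715e-04 m^2
vt = sqrt(2mg/(Cd*rho*A)) = sqrt(2*0.0142*9.81/(0.4 * 1.225 * 1.76715e-04)) = 56.72 m/s

56.72 m/s


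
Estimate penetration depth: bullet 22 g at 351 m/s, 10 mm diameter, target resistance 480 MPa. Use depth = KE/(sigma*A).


A = pi*(d/2)^2 = pi*(10/2)^2 = 78.5398 mm^2
E = 0.5*m*v^2 = 0.5*0.022*351^2 = 1355.21 J
depth = E/(sigma*A) = 1355.21 J / (480 MPa * 78.5398 mm^2) = 1355.21/(480 * 78.5398) m = 0.0359481 m ≈ 35.95 mm

35.95 mm


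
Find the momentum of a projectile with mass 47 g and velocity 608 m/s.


p = m*v = 0.047*608 = 28.58 kg·m/s

28.58 kg·m/s


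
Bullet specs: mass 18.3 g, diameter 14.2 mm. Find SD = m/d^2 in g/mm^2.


SD = m/d^2 = 18.3/14.2^2 = 0.09076 g/mm^2

0.09076 g/mm^2


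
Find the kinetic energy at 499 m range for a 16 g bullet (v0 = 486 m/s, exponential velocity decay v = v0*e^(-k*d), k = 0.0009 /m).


v = v0*exp(-k*d) = 486*exp(-0.0009*499) = 310.166 m/s
E = 0.5*m*v^2 = 0.5*0.016*310.166^2 = 769.6 J

769.6 J


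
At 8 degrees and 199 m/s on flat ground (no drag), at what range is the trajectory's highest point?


R = v0^2*sin(2*theta)/g = 199^2*sin(2*8°)/9.81 = 1112.69 m
apex_dist = R/2 = 1112.69/2 = 556.3 m

556.3 m


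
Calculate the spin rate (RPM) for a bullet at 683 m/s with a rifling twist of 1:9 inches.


twist_m = 9*0.0254 = 0.2286 m
spin = v/twist = 683/0.2286 = 2987.752 rev/s
RPM = spin*60 = 2987.752*60 ≈ 179265 RPM

179265 RPM


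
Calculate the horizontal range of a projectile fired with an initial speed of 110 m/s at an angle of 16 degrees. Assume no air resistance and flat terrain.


R = v0^2 * sin(2*theta) / g = 110^2 * sin(2*16°) / 9.81 = 653.6 m

653.6 m


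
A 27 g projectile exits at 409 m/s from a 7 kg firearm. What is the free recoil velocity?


v_recoil = m_p * v_p / m_gun = 0.027 * 409 / 7 = 1.578 m/s

1.578 m/s


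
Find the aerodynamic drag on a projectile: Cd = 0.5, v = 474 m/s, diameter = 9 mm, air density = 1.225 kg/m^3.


A = pi*(d/2)^2 = pi*(9/2000)^2 = 6.36173e-05 m^2
Fd = 0.5*Cd*rho*A*v^2 = 0.5*0.5*1.225*6.36173e-05*474^2 = 4.377 N

4.377 N


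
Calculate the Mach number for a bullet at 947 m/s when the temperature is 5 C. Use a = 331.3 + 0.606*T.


a = 331.3 + 0.606*(5) = 334.33 m/s
M = v/a = 947/334.33 = 2.833

2.833


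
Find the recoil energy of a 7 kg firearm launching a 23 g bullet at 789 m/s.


v_r = m_p*v_p/m_gun = 0.023*789/7 = 2.59243 m/s, E_r = 0.5*m_gun*v_r^2 = 0.5*7*2.59243^2 = 23.52 J

23.52 J


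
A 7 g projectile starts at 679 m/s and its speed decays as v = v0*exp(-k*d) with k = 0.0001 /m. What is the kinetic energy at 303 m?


v = v0*exp(-k*d) = 679*exp(-0.0001*303) = 658.735 m/s
E = 0.5*m*v^2 = 0.5*0.007*658.735^2 = 1519 J

1519 J


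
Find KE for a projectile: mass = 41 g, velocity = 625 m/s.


E = 0.5*m*v^2 = 0.5*0.041*625^2 = 8008 J

8008 J


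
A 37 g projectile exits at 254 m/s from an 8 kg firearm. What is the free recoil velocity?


v_recoil = m_p * v_p / m_gun = 0.037 * 254 / 8 = 1.175 m/s

1.175 m/s


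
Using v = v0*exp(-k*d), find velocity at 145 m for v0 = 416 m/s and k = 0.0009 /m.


v = v0*exp(-k*d) = 416*exp(-0.0009*145) = 365.1 m/s

365.1 m/s


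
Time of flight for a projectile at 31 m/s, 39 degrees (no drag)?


T = 2*v0*sin(theta)/g = 2*31*sin(39°)/9.81 = 3.977 s

3.977 s


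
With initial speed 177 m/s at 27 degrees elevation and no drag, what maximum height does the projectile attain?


H = (v0*sin(theta))^2 / (2g) = (177*sin(27°))^2 / (2*9.81) = 329.1 m

329.1 m


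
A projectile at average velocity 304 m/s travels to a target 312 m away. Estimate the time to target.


t = d/v = 312/304 = 1.026 s

1.026 s


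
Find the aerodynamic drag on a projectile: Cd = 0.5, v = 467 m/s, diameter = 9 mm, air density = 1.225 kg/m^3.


A = pi*(d/2)^2 = pi*(9/2000)^2 = 6.36173e-05 m^2
Fd = 0.5*Cd*rho*A*v^2 = 0.5*0.5*1.225*6.36173e-05*467^2 = 4.249 N

4.249 N


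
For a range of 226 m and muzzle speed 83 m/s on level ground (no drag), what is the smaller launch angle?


sin(2*theta) = R*g/v0^2 = 226*9.81/83^2 = 0.321826, theta = arcsin(0.321826)/2 = 9.387°

9.387 degrees


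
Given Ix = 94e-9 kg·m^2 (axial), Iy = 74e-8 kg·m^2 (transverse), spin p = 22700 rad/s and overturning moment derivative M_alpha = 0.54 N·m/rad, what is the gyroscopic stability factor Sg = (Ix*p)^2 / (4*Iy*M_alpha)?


Sg = Ix^2 * p^2 / (4 * Iy * M_alpha) = (94e-9)^2 * 22700^2 / (4 * 74e-8 * 0.54) = 2.849

2.849


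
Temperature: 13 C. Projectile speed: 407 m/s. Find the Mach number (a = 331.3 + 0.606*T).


a = 331.3 + 0.606*(13) = 339.178 m/s
M = v/a = 407/339.178 = 1.2

1.2


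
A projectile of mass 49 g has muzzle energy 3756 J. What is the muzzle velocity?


v = sqrt(2*E/m) = sqrt(2*3756/0.049) = 391.5 m/s

391.5 m/s


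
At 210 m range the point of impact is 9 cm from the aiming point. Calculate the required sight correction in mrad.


1 mrad subtends 1 cm per 10 m of range, so adj = error_cm / (dist_m / 10) = 9 / (210/10) = 0.4286 mrad

0.4286 mrad


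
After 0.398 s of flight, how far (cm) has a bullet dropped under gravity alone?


drop = 0.5*g*t^2 = 0.5*9.81*0.398^2 = 0.776972 m ≈ 77.7 cm

77.7 cm


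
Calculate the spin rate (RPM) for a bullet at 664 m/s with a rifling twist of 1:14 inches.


twist_m = 14*0.0254 = 0.3556 m
spin = v/twist = 664/0.3556 = 1867.267 rev/s
RPM = spin*60 = 1867.267*60 ≈ 112036 RPM

112036 RPM


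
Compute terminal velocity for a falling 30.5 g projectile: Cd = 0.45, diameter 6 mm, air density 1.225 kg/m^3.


A = pi*(d/2)^2 = pi*(6/2000)^2 = 2.82743e-05 m^2
vt = sqrt(2mg/(Cd*rho*A)) = sqrt(2*0.0305*9.81/(0.45 * 1.225 * 2.82743e-05)) = 195.9 m/s

195.9 m/s


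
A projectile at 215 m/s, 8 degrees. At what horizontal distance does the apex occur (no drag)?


R = v0^2*sin(2*theta)/g = 215^2*sin(2*8°)/9.81 = 1298.81 m
apex_dist = R/2 = 1298.81/2 = 649.4 m

649.4 m


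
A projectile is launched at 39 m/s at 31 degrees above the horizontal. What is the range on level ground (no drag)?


R = v0^2 * sin(2*theta) / g = 39^2 * sin(2*31°) / 9.81 = 136.9 m

136.9 m


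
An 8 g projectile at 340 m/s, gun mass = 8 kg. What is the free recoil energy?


v_r = m_p*v_p/m_gun = 0.008*340/8 = 0.34 m/s, E_r = 0.5*m_gun*v_r^2 = 0.5*8*0.34^2 = 0.4624 J

0.4624 J
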